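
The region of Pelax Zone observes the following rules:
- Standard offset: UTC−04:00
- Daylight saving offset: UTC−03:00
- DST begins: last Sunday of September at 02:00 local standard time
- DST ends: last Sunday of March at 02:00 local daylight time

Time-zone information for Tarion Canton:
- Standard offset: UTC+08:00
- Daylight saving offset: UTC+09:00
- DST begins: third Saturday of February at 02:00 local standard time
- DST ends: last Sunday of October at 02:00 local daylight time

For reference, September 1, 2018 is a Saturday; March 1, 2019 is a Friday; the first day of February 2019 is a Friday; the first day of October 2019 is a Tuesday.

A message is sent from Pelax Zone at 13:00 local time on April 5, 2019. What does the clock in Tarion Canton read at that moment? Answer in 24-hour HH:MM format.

1 September 2018 is a Saturday, so Sundays fall on 2, 9, 16, 23, 30; the last is September 30.
1 March 2019 is a Friday, so Sundays fall on 3, 10, 17, 24, 31; the last is March 31.
April 5, 2019 does not fall between 30 September 2018 and 31 March 2019, so daylight saving is not in effect and Pelax Zone is at UTC−04:00.
13:00 Pelax Zone + 4h = 17:00 UTC.
1 February 2019 is a Friday, so the first Saturday is February 2 and the third is February 16.
1 October 2019 is a Tuesday, so Sundays fall on 6, 13, 20, 27; the last is October 27.
At the standard offset (UTC+08:00), 17:00 UTC + 8h = 01:00 Tarion Canton standard time (rolling into the next day, 6 April 2019).
The standard-time date in Tarion Canton, April 6, 2019, lies within the daylight-saving period (16 February – 27 October), so Tarion Canton is on daylight time, UTC+09:00.
17:00 UTC + 9h = 02:00 Tarion Canton (rolling into the next day, 6 April 2019).

02:00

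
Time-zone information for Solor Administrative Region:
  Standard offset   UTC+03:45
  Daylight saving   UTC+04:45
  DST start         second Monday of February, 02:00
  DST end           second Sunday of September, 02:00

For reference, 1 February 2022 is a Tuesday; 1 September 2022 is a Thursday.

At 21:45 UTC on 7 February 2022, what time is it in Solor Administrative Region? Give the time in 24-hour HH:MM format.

01:30

1 February 2022 is a Tuesday, so the first Monday is February 7 and the second is February 14.
1 September 2022 is a Thursday, so the first Sunday is September 4 and the second is September 11.
At the standard offset (UTC+03:45), 21:45 UTC + 3h45m = 01:30 Solor Administrative Region standard time (rolling into the next day, 8 February 2022).
Daylight saving runs 14 February – 11 September; the standard-time date in Solor Administrative Region, 8 February 2022, is outside that window, so Solor Administrative Region is on standard time at UTC+03:45.
21:45 UTC + 3h45m = 01:30 local (rolling into the next day, 8 February 2022).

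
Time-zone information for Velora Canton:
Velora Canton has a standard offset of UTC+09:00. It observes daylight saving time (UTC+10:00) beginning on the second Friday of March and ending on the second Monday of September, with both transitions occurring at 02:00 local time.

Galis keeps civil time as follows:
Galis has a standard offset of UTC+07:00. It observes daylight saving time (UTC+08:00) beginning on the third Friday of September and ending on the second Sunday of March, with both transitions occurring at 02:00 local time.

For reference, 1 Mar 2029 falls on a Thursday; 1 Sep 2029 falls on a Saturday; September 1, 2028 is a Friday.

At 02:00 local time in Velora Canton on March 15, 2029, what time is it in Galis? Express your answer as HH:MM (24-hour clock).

23:00

1 March 2029 is a Thursday, so the first Friday is March 2 and the second is March 9.
1 September 2029 is a Saturday, so the first Monday is September 3 and the second is September 10.
March 15, 2029 lies within the daylight-saving period (9 March – 10 September), so Velora Canton is on daylight time, UTC+10:00.
02:00 Velora Canton − 10h = 16:00 UTC (rolling into the previous day, 14 March 2029).
1 September 2028 is a Friday, so the first Friday is September 1 and the third is September 15.
1 March 2029 is a Thursday, so the first Sunday is March 4 and the second is March 11.
At the standard offset (UTC+07:00), 16:00 UTC + 7h = 23:00 Galis standard time.
Daylight saving runs 15 September 2028 – 11 March 2029; the standard-time date in Galis, March 14, 2029, is outside that window, so Galis is on standard time at UTC+07:00.
16:00 UTC + 7h = 23:00 Galis.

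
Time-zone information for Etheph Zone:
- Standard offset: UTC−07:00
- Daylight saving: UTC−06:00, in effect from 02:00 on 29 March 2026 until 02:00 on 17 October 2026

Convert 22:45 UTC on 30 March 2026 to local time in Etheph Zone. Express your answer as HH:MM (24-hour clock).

16:45

At the standard offset (UTC−07:00), 22:45 UTC − 7h = 15:45 Etheph Zone standard time.
Daylight saving runs 29 March – 17 October; the standard-time date in Etheph Zone, 30 March 2026, is inside that window, so Etheph Zone is at UTC−06:00.
22:45 UTC − 6h = 16:45 local.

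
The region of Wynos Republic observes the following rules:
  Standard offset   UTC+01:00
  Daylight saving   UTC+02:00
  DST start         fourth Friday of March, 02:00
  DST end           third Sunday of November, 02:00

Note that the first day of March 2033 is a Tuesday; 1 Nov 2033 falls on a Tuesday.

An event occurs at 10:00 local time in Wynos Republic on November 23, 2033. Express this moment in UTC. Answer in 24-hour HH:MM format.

09:00

1 March 2033 is a Tuesday, so the first Friday is March 4 and the fourth is March 25.
1 November 2033 is a Tuesday, so the first Sunday is November 6 and the third is November 20.
November 23, 2033 is outside the daylight-saving period (25 March – 20 November), so Wynos Republic is on standard time, UTC+01:00.
10:00 local − 1h = 09:00 UTC.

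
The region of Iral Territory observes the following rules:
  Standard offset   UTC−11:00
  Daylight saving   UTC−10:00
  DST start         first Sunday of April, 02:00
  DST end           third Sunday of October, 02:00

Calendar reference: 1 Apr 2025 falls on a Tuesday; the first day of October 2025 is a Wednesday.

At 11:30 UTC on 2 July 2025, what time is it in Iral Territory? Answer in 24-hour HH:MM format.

1 April 2025 is a Tuesday, so the first Sunday is April 6.
1 October 2025 is a Wednesday, so the first Sunday is October 5 and the third is October 19.
At the standard offset (UTC−11:00), 11:30 UTC − 11h = 00:30 Iral Territory standard time.
The standard-time date in Iral Territory, 2 July 2025, falls between 6 April and 19 October, so daylight saving is in effect and Iral Territory is at UTC−10:00.
11:30 UTC − 10h = 01:30 local.

01:30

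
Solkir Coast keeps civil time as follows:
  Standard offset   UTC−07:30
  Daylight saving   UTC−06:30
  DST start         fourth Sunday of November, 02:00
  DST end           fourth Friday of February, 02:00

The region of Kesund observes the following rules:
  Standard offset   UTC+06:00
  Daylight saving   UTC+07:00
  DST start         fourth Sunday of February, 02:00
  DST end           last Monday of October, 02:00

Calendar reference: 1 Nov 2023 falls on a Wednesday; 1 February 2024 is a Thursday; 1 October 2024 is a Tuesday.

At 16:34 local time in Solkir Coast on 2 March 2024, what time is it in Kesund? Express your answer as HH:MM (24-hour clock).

07:04

1 November 2023 is a Wednesday, so the first Sunday is November 5 and the fourth is November 26.
1 February 2024 is a Thursday, so the first Friday is February 2 and the fourth is February 23.
Daylight saving runs 26 November 2023 – 23 February 2024; 2 March 2024 is outside that window, so Solkir Coast is on standard time at UTC−07:30.
16:34 Solkir Coast + 7h30m = 00:04 UTC (rolling into the next day, 3 March 2024).
1 February 2024 is a Thursday, so the first Sunday is February 4 and the fourth is February 25.
1 October 2024 is a Tuesday, so Mondays fall on 7, 14, 21, 28; the last is October 28.
At the standard offset (UTC+06:00), 00:04 UTC + 6h = 06:04 Kesund standard time.
Daylight saving runs 25 February – 28 October; the standard-time date in Kesund, 3 March 2024, is inside that window, so Kesund is at UTC+07:00.
00:04 UTC + 7h = 07:04 Kesund.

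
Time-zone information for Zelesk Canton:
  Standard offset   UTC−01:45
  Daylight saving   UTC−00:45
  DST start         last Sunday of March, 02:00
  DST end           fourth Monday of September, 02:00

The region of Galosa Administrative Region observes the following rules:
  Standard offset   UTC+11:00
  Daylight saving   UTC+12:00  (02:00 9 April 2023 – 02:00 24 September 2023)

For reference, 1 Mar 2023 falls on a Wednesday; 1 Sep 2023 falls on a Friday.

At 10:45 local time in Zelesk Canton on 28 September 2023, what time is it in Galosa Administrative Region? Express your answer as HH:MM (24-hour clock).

1 March 2023 is a Wednesday, so Sundays fall on 5, 12, 19, 26; the last is March 26.
1 September 2023 is a Friday, so the first Monday is September 4 and the fourth is September 25.
28 September 2023 does not fall between 26 March and 25 September, so daylight saving is not in effect and Zelesk Canton is at UTC−01:45.
10:45 Zelesk Canton + 1h45m = 12:30 UTC.
At the standard offset (UTC+11:00), 12:30 UTC + 11h = 23:30 Galosa Administrative Region standard time.
The standard-time date in Galosa Administrative Region, 28 September 2023, is outside the daylight-saving period (9 April – 24 September), so Galosa Administrative Region is on standard time, UTC+11:00.
12:30 UTC + 11h = 23:30 Galosa Administrative Region.

23:30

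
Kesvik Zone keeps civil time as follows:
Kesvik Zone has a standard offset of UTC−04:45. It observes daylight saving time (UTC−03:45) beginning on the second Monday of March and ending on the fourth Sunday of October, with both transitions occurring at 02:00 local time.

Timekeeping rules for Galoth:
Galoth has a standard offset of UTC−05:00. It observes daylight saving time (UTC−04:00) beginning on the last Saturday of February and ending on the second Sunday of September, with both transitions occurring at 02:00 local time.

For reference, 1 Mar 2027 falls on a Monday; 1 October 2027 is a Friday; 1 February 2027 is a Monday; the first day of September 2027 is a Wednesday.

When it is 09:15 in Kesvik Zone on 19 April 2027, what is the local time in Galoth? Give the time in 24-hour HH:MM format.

1 March 2027 is a Monday, so the first Monday is March 1 and the second is March 8.
1 October 2027 is a Friday, so the first Sunday is October 3 and the fourth is October 24.
19 April 2027 lies within the daylight-saving period (8 March – 24 October), so Kesvik Zone is on daylight time, UTC−03:45.
09:15 Kesvik Zone + 3h45m = 13:00 UTC.
1 February 2027 is a Monday, so Saturdays fall on 6, 13, 20, 27; the last is February 27.
1 September 2027 is a Wednesday, so the first Sunday is September 5 and the second is September 12.
At the standard offset (UTC−05:00), 13:00 UTC − 5h = 08:00 Galoth standard time.
Daylight saving runs 27 February – 12 September; the standard-time date in Galoth, 19 April 2027, is inside that window, so Galoth is at UTC−04:00.
13:00 UTC − 4h = 09:00 Galoth.

09:00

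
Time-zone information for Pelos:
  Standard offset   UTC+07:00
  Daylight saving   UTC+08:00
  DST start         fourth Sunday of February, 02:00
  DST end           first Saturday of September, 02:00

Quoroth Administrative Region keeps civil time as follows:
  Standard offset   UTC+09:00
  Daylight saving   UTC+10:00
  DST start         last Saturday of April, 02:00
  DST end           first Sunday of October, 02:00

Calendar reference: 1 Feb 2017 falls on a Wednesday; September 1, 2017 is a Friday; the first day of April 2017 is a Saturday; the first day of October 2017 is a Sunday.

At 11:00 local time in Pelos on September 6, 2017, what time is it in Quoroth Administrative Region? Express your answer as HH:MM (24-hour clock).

1 February 2017 is a Wednesday, so the first Sunday is February 5 and the fourth is February 26.
1 September 2017 is a Friday, so the first Saturday is September 2.
September 6, 2017 does not fall between 26 February and 2 September, so daylight saving is not in effect and Pelos is at UTC+07:00.
11:00 Pelos − 7h = 04:00 UTC.
1 April 2017 is a Saturday, so Saturdays fall on 1, 8, 15, 22, 29; the last is April 29.
1 October 2017 is a Sunday, so the first Sunday is October 1.
At the standard offset (UTC+09:00), 04:00 UTC + 9h = 13:00 Quoroth Administrative Region standard time.
The standard-time date in Quoroth Administrative Region, September 6, 2017, lies within the daylight-saving period (29 April – 1 October), so Quoroth Administrative Region is on daylight time, UTC+10:00.
04:00 UTC + 10h = 14:00 Quoroth Administrative Region.

14:00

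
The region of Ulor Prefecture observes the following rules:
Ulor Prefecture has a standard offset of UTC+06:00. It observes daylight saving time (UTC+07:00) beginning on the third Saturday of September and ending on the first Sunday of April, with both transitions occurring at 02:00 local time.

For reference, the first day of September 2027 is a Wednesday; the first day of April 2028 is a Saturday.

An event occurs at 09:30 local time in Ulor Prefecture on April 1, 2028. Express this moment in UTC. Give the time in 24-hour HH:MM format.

02:30

1 September 2027 is a Wednesday, so the first Saturday is September 4 and the third is September 18.
1 April 2028 is a Saturday, so the first Sunday is April 2.
April 1, 2028 lies within the daylight-saving period (18 September 2027 – 2 April 2028), so Ulor Prefecture is on daylight time, UTC+07:00.
09:30 local − 7h = 02:30 UTC.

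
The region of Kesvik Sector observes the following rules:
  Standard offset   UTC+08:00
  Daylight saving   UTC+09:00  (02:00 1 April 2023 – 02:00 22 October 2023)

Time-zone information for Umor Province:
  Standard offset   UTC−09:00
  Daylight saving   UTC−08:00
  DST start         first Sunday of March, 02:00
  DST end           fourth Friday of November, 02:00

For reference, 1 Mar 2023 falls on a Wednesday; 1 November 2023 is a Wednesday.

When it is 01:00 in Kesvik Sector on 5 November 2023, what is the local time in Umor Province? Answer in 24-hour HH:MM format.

Daylight saving runs 1 April – 22 October; 5 November 2023 is outside that window, so Kesvik Sector is on standard time at UTC+08:00.
01:00 Kesvik Sector − 8h = 17:00 UTC (rolling into the previous day, 4 November 2023).
1 March 2023 is a Wednesday, so the first Sunday is March 5.
1 November 2023 is a Wednesday, so the first Friday is November 3 and the fourth is November 24.
At the standard offset (UTC−09:00), 17:00 UTC − 9h = 08:00 Umor Province standard time.
The standard-time date in Umor Province, 4 November 2023, lies within the daylight-saving period (5 March – 24 November), so Umor Province is on daylight time, UTC−08:00.
17:00 UTC − 8h = 09:00 Umor Province.

09:00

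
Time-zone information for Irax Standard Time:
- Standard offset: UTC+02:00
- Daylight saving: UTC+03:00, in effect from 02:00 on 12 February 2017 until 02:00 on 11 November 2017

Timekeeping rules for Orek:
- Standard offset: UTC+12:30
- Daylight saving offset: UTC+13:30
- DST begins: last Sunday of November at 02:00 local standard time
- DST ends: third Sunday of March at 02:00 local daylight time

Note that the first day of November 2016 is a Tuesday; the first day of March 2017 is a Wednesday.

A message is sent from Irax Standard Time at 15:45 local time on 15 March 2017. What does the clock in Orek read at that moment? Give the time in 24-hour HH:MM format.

02:15

15 March 2017 lies within the daylight-saving period (12 February – 11 November), so Irax Standard Time is on daylight time, UTC+03:00.
15:45 Irax Standard Time − 3h = 12:45 UTC.
1 November 2016 is a Tuesday, so Sundays fall on 6, 13, 20, 27; the last is November 27.
1 March 2017 is a Wednesday, so the first Sunday is March 5 and the third is March 19.
At the standard offset (UTC+12:30), 12:45 UTC + 12h30m = 01:15 Orek standard time (rolling into the next day, 16 March 2017).
The standard-time date in Orek, 16 March 2017, falls between 27 November 2016 and 19 March 2017, so daylight saving is in effect and Orek is at UTC+13:30.
12:45 UTC + 13h30m = 02:15 Orek (rolling into the next day, 16 March 2017).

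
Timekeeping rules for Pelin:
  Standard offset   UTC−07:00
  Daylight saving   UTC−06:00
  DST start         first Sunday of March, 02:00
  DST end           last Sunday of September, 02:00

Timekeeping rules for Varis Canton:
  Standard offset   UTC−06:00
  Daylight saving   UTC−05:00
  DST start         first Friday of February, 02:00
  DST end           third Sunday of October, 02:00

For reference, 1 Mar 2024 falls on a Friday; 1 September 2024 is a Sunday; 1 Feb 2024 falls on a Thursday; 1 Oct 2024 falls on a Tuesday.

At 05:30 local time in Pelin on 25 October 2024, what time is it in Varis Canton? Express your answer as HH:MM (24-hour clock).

1 March 2024 is a Friday, so the first Sunday is March 3.
1 September 2024 is a Sunday, so Sundays fall on 1, 8, 15, 22, 29; the last is September 29.
Daylight saving runs 3 March – 29 September; 25 October 2024 is outside that window, so Pelin is on standard time at UTC−07:00.
05:30 Pelin + 7h = 12:30 UTC.
1 February 2024 is a Thursday, so the first Friday is February 2.
1 October 2024 is a Tuesday, so the first Sunday is October 6 and the third is October 20.
At the standard offset (UTC−06:00), 12:30 UTC − 6h = 06:30 Varis Canton standard time.
The standard-time date in Varis Canton, 25 October 2024, is outside the daylight-saving period (2 February – 20 October), so Varis Canton is on standard time, UTC−06:00.
12:30 UTC − 6h = 06:30 Varis Canton.

06:30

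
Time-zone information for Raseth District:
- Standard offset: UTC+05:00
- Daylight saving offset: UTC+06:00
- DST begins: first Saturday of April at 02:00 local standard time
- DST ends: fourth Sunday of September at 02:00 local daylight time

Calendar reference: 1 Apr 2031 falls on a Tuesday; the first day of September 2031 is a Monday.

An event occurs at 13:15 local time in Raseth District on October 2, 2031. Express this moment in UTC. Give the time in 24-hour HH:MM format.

1 April 2031 is a Tuesday, so the first Saturday is April 5.
1 September 2031 is a Monday, so the first Sunday is September 7 and the fourth is September 28.
Daylight saving runs 5 April – 28 September; October 2, 2031 is outside that window, so Raseth District is on standard time at UTC+05:00.
13:15 local − 5h = 08:15 UTC.

08:15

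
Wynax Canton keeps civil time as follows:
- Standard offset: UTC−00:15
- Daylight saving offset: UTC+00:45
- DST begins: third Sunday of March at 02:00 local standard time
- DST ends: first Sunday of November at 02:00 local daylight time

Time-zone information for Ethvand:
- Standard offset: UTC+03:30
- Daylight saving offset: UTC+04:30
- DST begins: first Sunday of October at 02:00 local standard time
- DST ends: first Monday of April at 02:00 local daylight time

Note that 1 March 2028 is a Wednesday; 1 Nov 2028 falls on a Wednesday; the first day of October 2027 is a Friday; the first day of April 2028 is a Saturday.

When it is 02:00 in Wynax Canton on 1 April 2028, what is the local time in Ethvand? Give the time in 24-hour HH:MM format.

1 March 2028 is a Wednesday, so the first Sunday is March 5 and the third is March 19.
1 November 2028 is a Wednesday, so the first Sunday is November 5.
Daylight saving runs 19 March – 5 November; 1 April 2028 is inside that window, so Wynax Canton is at UTC+00:45.
02:00 Wynax Canton − 0h45m = 01:15 UTC.
1 October 2027 is a Friday, so the first Sunday is October 3.
1 April 2028 is a Saturday, so the first Monday is April 3.
At the standard offset (UTC+03:30), 01:15 UTC + 3h30m = 04:45 Ethvand standard time.
The standard-time date in Ethvand, 1 April 2028, falls between 3 October 2027 and 3 April 2028, so daylight saving is in effect and Ethvand is at UTC+04:30.
01:15 UTC + 4h30m = 05:45 Ethvand.

05:45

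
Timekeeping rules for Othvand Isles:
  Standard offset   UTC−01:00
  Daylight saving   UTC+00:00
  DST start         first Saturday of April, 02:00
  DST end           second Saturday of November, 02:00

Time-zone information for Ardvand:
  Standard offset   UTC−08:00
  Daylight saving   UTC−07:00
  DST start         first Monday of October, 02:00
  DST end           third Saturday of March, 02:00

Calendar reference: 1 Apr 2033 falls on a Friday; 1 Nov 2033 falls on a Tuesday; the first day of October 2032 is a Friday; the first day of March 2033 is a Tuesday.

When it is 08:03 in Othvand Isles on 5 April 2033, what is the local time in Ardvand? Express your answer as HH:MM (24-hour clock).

1 April 2033 is a Friday, so the first Saturday is April 2.
1 November 2033 is a Tuesday, so the first Saturday is November 5 and the second is November 12.
5 April 2033 lies within the daylight-saving period (2 April – 12 November), so Othvand Isles is on daylight time, UTC+00:00.
08:03 Othvand Isles − 0h = 08:03 UTC.
1 October 2032 is a Friday, so the first Monday is October 4.
1 March 2033 is a Tuesday, so the first Saturday is March 5 and the third is March 19.
At the standard offset (UTC−08:00), 08:03 UTC − 8h = 00:03 Ardvand standard time.
The standard-time date in Ardvand, 5 April 2033, does not fall between 4 October 2032 and 19 March 2033, so daylight saving is not in effect and Ardvand is at UTC−08:00.
08:03 UTC − 8h = 00:03 Ardvand.

00:03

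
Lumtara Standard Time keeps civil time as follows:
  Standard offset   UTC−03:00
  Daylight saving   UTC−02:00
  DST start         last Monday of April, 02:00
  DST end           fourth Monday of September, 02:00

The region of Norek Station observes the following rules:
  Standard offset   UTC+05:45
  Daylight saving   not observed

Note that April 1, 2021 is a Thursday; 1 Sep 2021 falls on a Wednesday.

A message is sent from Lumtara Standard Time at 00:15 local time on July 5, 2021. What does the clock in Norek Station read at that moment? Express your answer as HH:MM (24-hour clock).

1 April 2021 is a Thursday, so Mondays fall on 5, 12, 19, 26; the last is April 26.
1 September 2021 is a Wednesday, so the first Monday is September 6 and the fourth is September 27.
July 5, 2021 lies within the daylight-saving period (26 April – 27 September), so Lumtara Standard Time is on daylight time, UTC−02:00.
00:15 Lumtara Standard Time + 2h = 02:15 UTC.
Norek Station has no daylight saving, so its offset is UTC+05:45 year-round.
02:15 UTC + 5h45m = 08:00 Norek Station.

08:00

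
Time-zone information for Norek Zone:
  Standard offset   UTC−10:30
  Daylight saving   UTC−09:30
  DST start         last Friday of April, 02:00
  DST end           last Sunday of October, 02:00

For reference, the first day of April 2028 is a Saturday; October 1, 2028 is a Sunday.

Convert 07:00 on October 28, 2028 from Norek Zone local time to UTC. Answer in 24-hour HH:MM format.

1 April 2028 is a Saturday, so Fridays fall on 7, 14, 21, 28; the last is April 28.
1 October 2028 is a Sunday, so Sundays fall on 1, 8, 15, 22, 29; the last is October 29.
October 28, 2028 falls between 28 April and 29 October, so daylight saving is in effect and Norek Zone is at UTC−09:30.
07:00 local + 9h30m = 16:30 UTC.

16:30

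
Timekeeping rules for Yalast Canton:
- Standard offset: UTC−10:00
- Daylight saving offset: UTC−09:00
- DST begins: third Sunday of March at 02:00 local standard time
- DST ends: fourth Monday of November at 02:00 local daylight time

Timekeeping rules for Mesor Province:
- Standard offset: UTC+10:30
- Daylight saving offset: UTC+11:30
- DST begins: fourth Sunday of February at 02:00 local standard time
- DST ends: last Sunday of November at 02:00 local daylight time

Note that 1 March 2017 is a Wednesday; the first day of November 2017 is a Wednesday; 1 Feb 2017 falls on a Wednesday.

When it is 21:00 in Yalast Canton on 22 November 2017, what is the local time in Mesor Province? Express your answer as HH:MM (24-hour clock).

1 March 2017 is a Wednesday, so the first Sunday is March 5 and the third is March 19.
1 November 2017 is a Wednesday, so the first Monday is November 6 and the fourth is November 27.
22 November 2017 lies within the daylight-saving period (19 March – 27 November), so Yalast Canton is on daylight time, UTC−09:00.
21:00 Yalast Canton + 9h = 06:00 UTC (rolling into the next day, 23 November 2017).
1 February 2017 is a Wednesday, so the first Sunday is February 5 and the fourth is February 26.
1 November 2017 is a Wednesday, so Sundays fall on 5, 12, 19, 26; the last is November 26.
At the standard offset (UTC+10:30), 06:00 UTC + 10h30m = 16:30 Mesor Province standard time.
Daylight saving runs 26 February – 26 November; the standard-time date in Mesor Province, 23 November 2017, is inside that window, so Mesor Province is at UTC+11:30.
06:00 UTC + 11h30m = 17:30 Mesor Province.

17:30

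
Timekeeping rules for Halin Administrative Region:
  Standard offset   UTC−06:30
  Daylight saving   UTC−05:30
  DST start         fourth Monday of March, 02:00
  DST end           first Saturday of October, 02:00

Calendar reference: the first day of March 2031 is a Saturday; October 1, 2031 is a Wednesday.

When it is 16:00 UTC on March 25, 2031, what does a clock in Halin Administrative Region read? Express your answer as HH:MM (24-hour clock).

10:30

1 March 2031 is a Saturday, so the first Monday is March 3 and the fourth is March 24.
1 October 2031 is a Wednesday, so the first Saturday is October 4.
At the standard offset (UTC−06:30), 16:00 UTC − 6h30m = 09:30 Halin Administrative Region standard time.
The standard-time date in Halin Administrative Region, March 25, 2031, falls between 24 March and 4 October, so daylight saving is in effect and Halin Administrative Region is at UTC−05:30.
16:00 UTC − 5h30m = 10:30 local.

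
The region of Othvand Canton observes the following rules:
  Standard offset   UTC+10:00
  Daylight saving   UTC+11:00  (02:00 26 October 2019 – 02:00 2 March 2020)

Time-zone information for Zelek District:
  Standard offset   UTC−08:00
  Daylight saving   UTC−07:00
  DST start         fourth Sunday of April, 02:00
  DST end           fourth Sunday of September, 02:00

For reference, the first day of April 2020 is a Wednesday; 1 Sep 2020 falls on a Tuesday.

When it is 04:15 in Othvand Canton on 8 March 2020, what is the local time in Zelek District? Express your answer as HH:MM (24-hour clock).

8 March 2020 is outside the daylight-saving period (26 October 2019 – 2 March 2020), so Othvand Canton is on standard time, UTC+10:00.
04:15 Othvand Canton − 10h = 18:15 UTC (rolling into the previous day, 7 March 2020).
1 April 2020 is a Wednesday, so the first Sunday is April 5 and the fourth is April 26.
1 September 2020 is a Tuesday, so the first Sunday is September 6 and the fourth is September 27.
At the standard offset (UTC−08:00), 18:15 UTC − 8h = 10:15 Zelek District standard time.
The standard-time date in Zelek District, 7 March 2020, does not fall between 26 April and 27 September, so daylight saving is not in effect and Zelek District is at UTC−08:00.
18:15 UTC − 8h = 10:15 Zelek District.

10:15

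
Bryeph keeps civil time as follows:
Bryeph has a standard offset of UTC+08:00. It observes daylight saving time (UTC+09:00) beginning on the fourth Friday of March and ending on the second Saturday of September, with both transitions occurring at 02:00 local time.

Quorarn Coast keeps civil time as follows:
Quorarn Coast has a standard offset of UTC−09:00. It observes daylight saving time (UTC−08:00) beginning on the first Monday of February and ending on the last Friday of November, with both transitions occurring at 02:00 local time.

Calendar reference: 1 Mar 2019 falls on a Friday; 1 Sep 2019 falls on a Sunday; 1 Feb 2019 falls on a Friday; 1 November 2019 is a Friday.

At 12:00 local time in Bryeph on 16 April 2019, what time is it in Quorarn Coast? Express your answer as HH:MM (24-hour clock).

1 March 2019 is a Friday, so the first Friday is March 1 and the fourth is March 22.
1 September 2019 is a Sunday, so the first Saturday is September 7 and the second is September 14.
Daylight saving runs 22 March – 14 September; 16 April 2019 is inside that window, so Bryeph is at UTC+09:00.
12:00 Bryeph − 9h = 03:00 UTC.
1 February 2019 is a Friday, so the first Monday is February 4.
1 November 2019 is a Friday, so Fridays fall on 1, 8, 15, 22, 29; the last is November 29.
At the standard offset (UTC−09:00), 03:00 UTC − 9h = 18:00 Quorarn Coast standard time (rolling into the previous day, 15 April 2019).
The standard-time date in Quorarn Coast, 15 April 2019, lies within the daylight-saving period (4 February – 29 November), so Quorarn Coast is on daylight time, UTC−08:00.
03:00 UTC − 8h = 19:00 Quorarn Coast (rolling into the previous day, 15 April 2019).

19:00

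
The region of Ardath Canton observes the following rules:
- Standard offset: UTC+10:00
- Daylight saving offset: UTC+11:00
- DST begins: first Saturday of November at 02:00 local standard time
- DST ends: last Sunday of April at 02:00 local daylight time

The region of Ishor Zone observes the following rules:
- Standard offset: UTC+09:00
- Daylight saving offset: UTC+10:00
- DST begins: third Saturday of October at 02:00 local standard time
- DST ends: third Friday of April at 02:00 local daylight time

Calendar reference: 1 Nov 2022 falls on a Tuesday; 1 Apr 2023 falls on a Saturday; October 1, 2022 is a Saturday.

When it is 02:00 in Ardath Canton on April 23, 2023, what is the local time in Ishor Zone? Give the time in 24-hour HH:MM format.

00:00

1 November 2022 is a Tuesday, so the first Saturday is November 5.
1 April 2023 is a Saturday, so Sundays fall on 2, 9, 16, 23, 30; the last is April 30.
April 23, 2023 lies within the daylight-saving period (5 November 2022 – 30 April 2023), so Ardath Canton is on daylight time, UTC+11:00.
02:00 Ardath Canton − 11h = 15:00 UTC (rolling into the previous day, 22 April 2023).
1 October 2022 is a Saturday, so the first Saturday is October 1 and the third is October 15.
1 April 2023 is a Saturday, so the first Friday is April 7 and the third is April 21.
At the standard offset (UTC+09:00), 15:00 UTC + 9h = 00:00 Ishor Zone standard time (rolling into the next day, 23 April 2023).
The standard-time date in Ishor Zone, April 23, 2023, is outside the daylight-saving period (15 October 2022 – 21 April 2023), so Ishor Zone is on standard time, UTC+09:00.
15:00 UTC + 9h = 00:00 Ishor Zone (rolling into the next day, 23 April 2023).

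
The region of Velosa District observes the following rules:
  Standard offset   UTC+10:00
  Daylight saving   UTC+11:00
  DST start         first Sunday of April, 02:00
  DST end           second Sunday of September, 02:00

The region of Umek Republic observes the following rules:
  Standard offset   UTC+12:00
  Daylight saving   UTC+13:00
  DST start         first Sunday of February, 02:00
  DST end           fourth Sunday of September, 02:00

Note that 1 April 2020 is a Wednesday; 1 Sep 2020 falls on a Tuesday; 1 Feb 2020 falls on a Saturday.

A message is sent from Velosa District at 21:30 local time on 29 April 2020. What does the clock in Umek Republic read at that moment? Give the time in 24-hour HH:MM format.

1 April 2020 is a Wednesday, so the first Sunday is April 5.
1 September 2020 is a Tuesday, so the first Sunday is September 6 and the second is September 13.
29 April 2020 lies within the daylight-saving period (5 April – 13 September), so Velosa District is on daylight time, UTC+11:00.
21:30 Velosa District − 11h = 10:30 UTC.
1 February 2020 is a Saturday, so the first Sunday is February 2.
1 September 2020 is a Tuesday, so the first Sunday is September 6 and the fourth is September 27.
At the standard offset (UTC+12:00), 10:30 UTC + 12h = 22:30 Umek Republic standard time.
The standard-time date in Umek Republic, 29 April 2020, lies within the daylight-saving period (2 February – 27 September), so Umek Republic is on daylight time, UTC+13:00.
10:30 UTC + 13h = 23:30 Umek Republic.

23:30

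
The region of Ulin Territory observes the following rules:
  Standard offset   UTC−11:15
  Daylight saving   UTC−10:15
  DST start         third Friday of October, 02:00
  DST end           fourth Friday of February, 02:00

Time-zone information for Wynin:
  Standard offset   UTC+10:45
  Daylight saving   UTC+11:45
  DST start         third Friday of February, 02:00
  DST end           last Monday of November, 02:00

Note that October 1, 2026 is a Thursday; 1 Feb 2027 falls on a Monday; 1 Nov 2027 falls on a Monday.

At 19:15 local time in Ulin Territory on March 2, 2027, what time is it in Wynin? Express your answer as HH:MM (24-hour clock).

1 October 2026 is a Thursday, so the first Friday is October 2 and the third is October 16.
1 February 2027 is a Monday, so the first Friday is February 5 and the fourth is February 26.
March 2, 2027 does not fall between 16 October 2026 and 26 February 2027, so daylight saving is not in effect and Ulin Territory is at UTC−11:15.
19:15 Ulin Territory + 11h15m = 06:30 UTC (rolling into the next day, 3 March 2027).
1 February 2027 is a Monday, so the first Friday is February 5 and the third is February 19.
1 November 2027 is a Monday, so Mondays fall on 1, 8, 15, 22, 29; the last is November 29.
At the standard offset (UTC+10:45), 06:30 UTC + 10h45m = 17:15 Wynin standard time.
Daylight saving runs 19 February – 29 November; the standard-time date in Wynin, March 3, 2027, is inside that window, so Wynin is at UTC+11:45.
06:30 UTC + 11h45m = 18:15 Wynin.

18:15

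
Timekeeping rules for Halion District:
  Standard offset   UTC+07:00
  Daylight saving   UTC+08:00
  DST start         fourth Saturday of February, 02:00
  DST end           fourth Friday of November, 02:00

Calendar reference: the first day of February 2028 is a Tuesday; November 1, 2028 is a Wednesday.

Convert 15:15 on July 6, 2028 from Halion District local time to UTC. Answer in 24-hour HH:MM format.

07:15

1 February 2028 is a Tuesday, so the first Saturday is February 5 and the fourth is February 26.
1 November 2028 is a Wednesday, so the first Friday is November 3 and the fourth is November 24.
July 6, 2028 falls between 26 February and 24 November, so daylight saving is in effect and Halion District is at UTC+08:00.
15:15 local − 8h = 07:15 UTC.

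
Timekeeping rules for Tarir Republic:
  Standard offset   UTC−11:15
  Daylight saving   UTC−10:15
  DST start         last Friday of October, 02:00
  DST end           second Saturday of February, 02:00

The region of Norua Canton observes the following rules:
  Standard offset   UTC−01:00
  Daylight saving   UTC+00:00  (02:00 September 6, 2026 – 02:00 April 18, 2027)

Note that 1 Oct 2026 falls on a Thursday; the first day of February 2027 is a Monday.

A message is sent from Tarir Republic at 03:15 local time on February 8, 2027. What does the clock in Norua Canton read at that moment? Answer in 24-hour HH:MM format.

13:30

1 October 2026 is a Thursday, so Fridays fall on 2, 9, 16, 23, 30; the last is October 30.
1 February 2027 is a Monday, so the first Saturday is February 6 and the second is February 13.
February 8, 2027 falls between 30 October 2026 and 13 February 2027, so daylight saving is in effect and Tarir Republic is at UTC−10:15.
03:15 Tarir Republic + 10h15m = 13:30 UTC.
At the standard offset (UTC−01:00), 13:30 UTC − 1h = 12:30 Norua Canton standard time.
The standard-time date in Norua Canton, February 8, 2027, lies within the daylight-saving period (6 September 2026 – 18 April 2027), so Norua Canton is on daylight time, UTC+00:00.
13:30 UTC + 0h = 13:30 Norua Canton.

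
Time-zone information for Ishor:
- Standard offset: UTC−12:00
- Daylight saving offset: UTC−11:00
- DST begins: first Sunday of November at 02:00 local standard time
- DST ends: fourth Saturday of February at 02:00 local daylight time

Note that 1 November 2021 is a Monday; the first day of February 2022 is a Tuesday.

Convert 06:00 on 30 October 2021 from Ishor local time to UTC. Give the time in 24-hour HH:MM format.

18:00

1 November 2021 is a Monday, so the first Sunday is November 7.
1 February 2022 is a Tuesday, so the first Saturday is February 5 and the fourth is February 26.
30 October 2021 does not fall between 7 November 2021 and 26 February 2022, so daylight saving is not in effect and Ishor is at UTC−12:00.
06:00 local + 12h = 18:00 UTC.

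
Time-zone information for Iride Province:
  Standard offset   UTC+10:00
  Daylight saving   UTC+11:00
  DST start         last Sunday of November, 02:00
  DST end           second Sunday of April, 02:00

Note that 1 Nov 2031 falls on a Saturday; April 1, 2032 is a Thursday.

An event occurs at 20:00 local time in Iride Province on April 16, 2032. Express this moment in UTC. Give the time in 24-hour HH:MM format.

10:00

1 November 2031 is a Saturday, so Sundays fall on 2, 9, 16, 23, 30; the last is November 30.
1 April 2032 is a Thursday, so the first Sunday is April 4 and the second is April 11.
April 16, 2032 is outside the daylight-saving period (30 November 2031 – 11 April 2032), so Iride Province is on standard time, UTC+10:00.
20:00 local − 10h = 10:00 UTC.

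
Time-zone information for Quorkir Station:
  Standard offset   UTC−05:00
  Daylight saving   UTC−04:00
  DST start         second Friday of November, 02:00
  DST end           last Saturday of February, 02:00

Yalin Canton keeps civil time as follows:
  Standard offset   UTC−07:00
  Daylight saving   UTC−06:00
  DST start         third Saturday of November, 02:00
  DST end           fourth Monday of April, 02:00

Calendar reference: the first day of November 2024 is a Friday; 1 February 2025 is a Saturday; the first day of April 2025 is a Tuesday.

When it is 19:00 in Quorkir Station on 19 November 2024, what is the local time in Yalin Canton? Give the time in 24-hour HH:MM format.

17:00

1 November 2024 is a Friday, so the first Friday is November 1 and the second is November 8.
1 February 2025 is a Saturday, so Saturdays fall on 1, 8, 15, 22; the last is February 22.
Daylight saving runs 8 November 2024 – 22 February 2025; 19 November 2024 is inside that window, so Quorkir Station is at UTC−04:00.
19:00 Quorkir Station + 4h = 23:00 UTC.
1 November 2024 is a Friday, so the first Saturday is November 2 and the third is November 16.
1 April 2025 is a Tuesday, so the first Monday is April 7 and the fourth is April 28.
At the standard offset (UTC−07:00), 23:00 UTC − 7h = 16:00 Yalin Canton standard time.
Daylight saving runs 16 November 2024 – 28 April 2025; the standard-time date in Yalin Canton, 19 November 2024, is inside that window, so Yalin Canton is at UTC−06:00.
23:00 UTC − 6h = 17:00 Yalin Canton.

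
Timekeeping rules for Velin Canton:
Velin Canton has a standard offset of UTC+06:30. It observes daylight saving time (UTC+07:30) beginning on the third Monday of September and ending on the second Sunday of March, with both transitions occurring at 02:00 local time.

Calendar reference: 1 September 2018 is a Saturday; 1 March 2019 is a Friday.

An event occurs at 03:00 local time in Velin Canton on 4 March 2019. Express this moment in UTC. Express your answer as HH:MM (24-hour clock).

1 September 2018 is a Saturday, so the first Monday is September 3 and the third is September 17.
1 March 2019 is a Friday, so the first Sunday is March 3 and the second is March 10.
4 March 2019 lies within the daylight-saving period (17 September 2018 – 10 March 2019), so Velin Canton is on daylight time, UTC+07:30.
03:00 local − 7h30m = 19:30 UTC (rolling into the previous day, 3 March 2019).

19:30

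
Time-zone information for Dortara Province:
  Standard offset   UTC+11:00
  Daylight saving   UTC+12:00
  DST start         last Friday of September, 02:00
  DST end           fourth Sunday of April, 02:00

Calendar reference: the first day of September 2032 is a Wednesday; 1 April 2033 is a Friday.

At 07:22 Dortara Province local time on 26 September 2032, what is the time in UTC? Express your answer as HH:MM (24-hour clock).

1 September 2032 is a Wednesday, so Fridays fall on 3, 10, 17, 24; the last is September 24.
1 April 2033 is a Friday, so the first Sunday is April 3 and the fourth is April 24.
Daylight saving runs 24 September 2032 – 24 April 2033; 26 September 2032 is inside that window, so Dortara Province is at UTC+12:00.
07:22 local − 12h = 19:22 UTC (rolling into the previous day, 25 September 2032).

19:22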